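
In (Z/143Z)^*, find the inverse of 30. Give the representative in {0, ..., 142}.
30^(−1) ≡ 62 (mod 143)

Apply the extended Euclidean algorithm to (143, 30), tracking rows (r, s, t) with s·143 + t·30 = r. Each division r_prev = q·r_cur + r_new produces the new row as (previous row) − q·(current row):
  row A: (143, 1, 0)   [1·143 + 0·30 = 143]
  row B: (30, 0, 1)   [0·143 + 1·30 = 30]
  143 = 4·30 + 23   → row C = row A − 4·row B = (23, 1, −4)   [check: 1·143 − 4·30 = 23]
  30 = 1·23 + 7   → row D = row B − 1·row C = (7, −1, 5)   [check: −1·143 + 5·30 = 7]
  23 = 3·7 + 2   → row E = row C − 3·row D = (2, 4, −19)   [check: 4·143 − 19·30 = 2]
  7 = 3·2 + 1   → row F = row D − 3·row E = (1, −13, 62)   [check: −13·143 + 62·30 = 1]
  2 = 2·1 + 0   → remainder 0, stop. gcd = 1 (last nonzero row F).
The gcd is 1, so 30 is invertible mod 143. The last nonzero row gives −13·143 + 62·30 = 1, so t = 62. So 30^(−1) ≡ 62 (mod 143). Verify: 30 · 62 = 1860 ≡ 1 (mod 143). ✓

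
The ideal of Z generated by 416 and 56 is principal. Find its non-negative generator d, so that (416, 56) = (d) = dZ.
(416, 56) = (8); d = 8

In the PID Z, (a, b) is generated by gcd(a, b). Compute gcd(416, 56) with the extended Euclidean algorithm, tracking rows (r, s, t) with s·416 + t·56 = r:
  row A: (416, 1, 0)   [1·416 + 0·56 = 416]
  row B: (56, 0, 1)   [0·416 + 1·56 = 56]
  416 = 7·56 + 24   → row C = row A − 7·row B = (24, 1, −7)   [check: 1·416 − 7·56 = 24]
  56 = 2·24 + 8   → row D = row B − 2·row C = (8, −2, 15)   [check: −2·416 + 15·56 = 8]
  24 = 3·8 + 0   → remainder 0, stop. gcd = 8 (last nonzero row D).
So gcd(416, 56) = 8, with Bézout identity −2·416 + 15·56 = 8. Containment (⊇): the Bézout identity exhibits 8 as an element of (416, 56), giving (8) ⊆ (416, 56). Containment (⊆): since 8 | 416 and 8 | 56 (416 = 8·52, 56 = 8·7), every Z-linear combination of 416 and 56 is divisible by 8, so (416, 56) ⊆ (8). Therefore (416, 56) = (8), d = 8.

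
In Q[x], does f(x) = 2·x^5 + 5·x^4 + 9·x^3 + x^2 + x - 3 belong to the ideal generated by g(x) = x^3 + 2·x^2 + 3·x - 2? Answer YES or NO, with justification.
In Q[x] the ideal (g) consists of all multiples of g, so f ∈ (g) iff g | f, i.e. iff the remainder of f on division by g is 0. Divide f by g (g is monic, so eliminate the leading term of the running remainder at each step):
  leading term 2·x^5: subtract (2·x^2)·g(x) = 2·x^5 + 4·x^4 + 6·x^3 - 4·x^2, leaving x^4 + 3·x^3 + 5·x^2 + x - 3
  leading term x^4: subtract (x)·g(x) = x^4 + 2·x^3 + 3·x^2 - 2·x, leaving x^3 + 2·x^2 + 3·x - 3
  leading term x^3: subtract (1)·g(x) = x^3 + 2·x^2 + 3·x - 2, leaving -1
The remainder r(x) = -1 ≠ 0 (and deg r < deg g), so g ∤ f, i.e. f ∉ (g).

Final answer: NO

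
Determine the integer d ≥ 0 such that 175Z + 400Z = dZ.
(175, 400) = (25); d = 25

In the PID Z, (a, b) is generated by gcd(a, b). Compute gcd(400, 175) with the extended Euclidean algorithm, tracking rows (r, s, t) with s·400 + t·175 = r:
  row A: (400, 1, 0)   [1·400 + 0·175 = 400]
  row B: (175, 0, 1)   [0·400 + 1·175 = 175]
  400 = 2·175 + 50   → row C = row A − 2·row B = (50, 1, −2)   [check: 1·400 − 2·175 = 50]
  175 = 3·50 + 25   → row D = row B − 3·row C = (25, −3, 7)   [check: −3·400 + 7·175 = 25]
  50 = 2·25 + 0   → remainder 0, stop. gcd = 25 (last nonzero row D).
So gcd(175, 400) = 25, with Bézout identity −3·400 + 7·175 = 25. Containment (⊇): the Bézout identity exhibits 25 as an element of (175, 400), giving (25) ⊆ (175, 400). Containment (⊆): since 25 | 175 and 25 | 400 (175 = 25·7, 400 = 25·16), every Z-linear combination of 175 and 400 is divisible by 25, so (175, 400) ⊆ (25). Therefore (175, 400) = (25), d = 25.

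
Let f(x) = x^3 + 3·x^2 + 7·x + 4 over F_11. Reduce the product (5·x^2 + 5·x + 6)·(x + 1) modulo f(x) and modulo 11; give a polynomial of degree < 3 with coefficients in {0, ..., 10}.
Multiply as integer polynomials: a · b = 5·x^3 + 10·x^2 + 11·x + 6. Reducing coefficients mod 11: a · b ≡ 5·x^3 + 10·x^2 + 6. Now divide by f(x) = x^3 + 3·x^2 + 7·x + 4 in F_11[x], eliminating the leading term at each step:
  leading term 5·x^3: subtract (5)·f(x) = 5·x^3 + 4·x^2 + 2·x + 9, leaving 6·x^2 + 9·x + 8 (coefficients mod 11)
The degree is now < 3, so this is the remainder. Hence a · b ≡ 6·x^2 + 9·x + 8 in F_11[x]/(f).

Final answer: a · b ≡ 6·x^2 + 9·x + 8 (mod f(x))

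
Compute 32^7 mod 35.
Use repeated squaring. Binary(7) = 111. Walk through the bits of the exponent 7 left-to-right: at each bit after the leading one, square the running value, then multiply by 32 if the bit is 1 (always reducing mod 35):
  bit 1 = 1 (leading): start with 32.
  bit 2 = 1: square 32^2 = 1024 ≡ 9; bit is 1, so multiply 9·32 = 288 ≡ 8 (mod 35).
  bit 3 = 1: square 8^2 = 64 ≡ 29; bit is 1, so multiply 29·32 = 928 ≡ 18 (mod 35).
Final value: 32^7 ≡ 18 (mod 35).

Final answer: 18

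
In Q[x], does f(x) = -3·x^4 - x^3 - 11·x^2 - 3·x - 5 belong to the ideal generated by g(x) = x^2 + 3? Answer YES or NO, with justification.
In Q[x] the ideal (g) consists of all multiples of g, so f ∈ (g) iff g | f, i.e. iff the remainder of f on division by g is 0. Divide f by g (g is monic, so eliminate the leading term of the running remainder at each step):
  leading term -3·x^4: subtract (-3·x^2)·g(x) = -3·x^4 - 9·x^2, leaving -x^3 - 2·x^2 - 3·x - 5
  leading term -x^3: subtract (-x)·g(x) = -x^3 - 3·x, leaving -2·x^2 - 5
  leading term -2·x^2: subtract (-2)·g(x) = -2·x^2 - 6, leaving 1
The remainder r(x) = 1 ≠ 0 (and deg r < deg g), so g ∤ f, i.e. f ∉ (g).

Final answer: NO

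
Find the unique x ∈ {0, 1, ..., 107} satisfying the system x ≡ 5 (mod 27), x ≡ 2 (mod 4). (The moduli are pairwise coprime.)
x ≡ 86 (mod 108); the representative in [0, 108) is 86

The moduli 27, 4 are pairwise coprime, so by the CRT there is a unique solution mod 27·4 = 108.
Solve by successive substitution. Start with x ≡ 5 (mod 27).
  Combine with x ≡ 2 (mod 4): write x = 5 + 27·t and require 5 + 27·t ≡ 2 (mod 4), i.e. 27·t ≡ 2 − 5 ≡ 1 (mod 4). Since 27^(−1) ≡ 3 (mod 4) (27 ≡ 3 (mod 4)), t ≡ 3·1 ≡ 3 (mod 4). So x ≡ 5 + 27·3 = 86 (mod 108).
Unique solution in [0, 108): x = 86.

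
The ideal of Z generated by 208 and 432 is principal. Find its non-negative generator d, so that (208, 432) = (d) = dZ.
(208, 432) = (16); d = 16

In the PID Z, (a, b) is generated by gcd(a, b). Compute gcd(432, 208) with the extended Euclidean algorithm, tracking rows (r, s, t) with s·432 + t·208 = r:
  row A: (432, 1, 0)   [1·432 + 0·208 = 432]
  row B: (208, 0, 1)   [0·432 + 1·208 = 208]
  432 = 2·208 + 16   → row C = row A − 2·row B = (16, 1, −2)   [check: 1·432 − 2·208 = 16]
  208 = 13·16 + 0   → remainder 0, stop. gcd = 16 (last nonzero row C).
So gcd(208, 432) = 16, with Bézout identity 1·432 − 2·208 = 16. Containment (⊇): the Bézout identity exhibits 16 as an element of (208, 432), giving (16) ⊆ (208, 432). Containment (⊆): since 16 | 208 and 16 | 432 (208 = 16·13, 432 = 16·27), every Z-linear combination of 208 and 432 is divisible by 16, so (208, 432) ⊆ (16). Therefore (208, 432) = (16), d = 16.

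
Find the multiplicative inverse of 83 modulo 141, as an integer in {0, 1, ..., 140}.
83^(−1) ≡ 17 (mod 141)

Apply the extended Euclidean algorithm to (141, 83), tracking rows (r, s, t) with s·141 + t·83 = r. Each division r_prev = q·r_cur + r_new produces the new row as (previous row) − q·(current row):
  row A: (141, 1, 0)   [1·141 + 0·83 = 141]
  row B: (83, 0, 1)   [0·141 + 1·83 = 83]
  141 = 1·83 + 58   → row C = row A − 1·row B = (58, 1, −1)   [check: 1·141 − 1·83 = 58]
  83 = 1·58 + 25   → row D = row B − 1·row C = (25, −1, 2)   [check: −1·141 + 2·83 = 25]
  58 = 2·25 + 8   → row E = row C − 2·row D = (8, 3, −5)   [check: 3·141 − 5·83 = 8]
  25 = 3·8 + 1   → row F = row D − 3·row E = (1, −10, 17)   [check: −10·141 + 17·83 = 1]
  8 = 8·1 + 0   → remainder 0, stop. gcd = 1 (last nonzero row F).
The gcd is 1, so 83 is invertible mod 141. The last nonzero row gives −10·141 + 17·83 = 1, so t = 17. So 83^(−1) ≡ 17 (mod 141). Verify: 83 · 17 = 1411 ≡ 1 (mod 141). ✓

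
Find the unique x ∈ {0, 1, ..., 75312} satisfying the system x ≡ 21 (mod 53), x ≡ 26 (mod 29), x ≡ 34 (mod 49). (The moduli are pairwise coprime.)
x ≡ 30708 (mod 75313); the representative in [0, 75313) is 30708

The moduli 53, 29, 49 are pairwise coprime, so by the CRT there is a unique solution mod 53·29·49 = 75313.
Solve by successive substitution. Start with x ≡ 21 (mod 53).
  Combine with x ≡ 26 (mod 29): write x = 21 + 53·t and require 21 + 53·t ≡ 26 (mod 29), i.e. 53·t ≡ 26 − 21 ≡ 5 (mod 29). Since 53^(−1) ≡ 23 (mod 29) (53 ≡ 24 (mod 29)), t ≡ 23·5 ≡ 28 (mod 29). So x ≡ 21 + 53·28 = 1505 (mod 1537).
  Combine with x ≡ 34 (mod 49): write x = 1505 + 1537·t and require 1505 + 1537·t ≡ 34 (mod 49), i.e. 1537·t ≡ 34 − 1505 ≡ 48 (mod 49). Since 1537^(−1) ≡ 30 (mod 49) (1537 ≡ 18 (mod 49)), t ≡ 30·48 ≡ 19 (mod 49). So x ≡ 1505 + 1537·19 = 30708 (mod 75313).
Unique solution in [0, 75313): x = 30708.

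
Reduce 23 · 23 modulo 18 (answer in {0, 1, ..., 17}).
Reduce the factors first: 23 ≡ 5, 23 ≡ 5 (mod 18), so 23 · 23 ≡ 5 · 5 (mod 18). 5 · 5 = 25. Dividing by 18: 25 = 1·18 + 7. So (23 · 23) mod 18 = 7.

Final answer: 7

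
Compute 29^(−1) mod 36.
29^(−1) ≡ 5 (mod 36)

Apply the extended Euclidean algorithm to (36, 29), tracking rows (r, s, t) with s·36 + t·29 = r. Each division r_prev = q·r_cur + r_new produces the new row as (previous row) − q·(current row):
  row A: (36, 1, 0)   [1·36 + 0·29 = 36]
  row B: (29, 0, 1)   [0·36 + 1·29 = 29]
  36 = 1·29 + 7   → row C = row A − 1·row B = (7, 1, −1)   [check: 1·36 − 1·29 = 7]
  29 = 4·7 + 1   → row D = row B − 4·row C = (1, −4, 5)   [check: −4·36 + 5·29 = 1]
  7 = 7·1 + 0   → remainder 0, stop. gcd = 1 (last nonzero row D).
The gcd is 1, so 29 is invertible mod 36. The last nonzero row gives −4·36 + 5·29 = 1, so t = 5. So 29^(−1) ≡ 5 (mod 36). Verify: 29 · 5 = 145 ≡ 1 (mod 36). ✓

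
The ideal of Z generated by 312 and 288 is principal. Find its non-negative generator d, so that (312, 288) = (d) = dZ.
(312, 288) = (24); d = 24

In the PID Z, (a, b) is generated by gcd(a, b). Compute gcd(312, 288) with the extended Euclidean algorithm, tracking rows (r, s, t) with s·312 + t·288 = r:
  row A: (312, 1, 0)   [1·312 + 0·288 = 312]
  row B: (288, 0, 1)   [0·312 + 1·288 = 288]
  312 = 1·288 + 24   → row C = row A − 1·row B = (24, 1, −1)   [check: 1·312 − 1·288 = 24]
  288 = 12·24 + 0   → remainder 0, stop. gcd = 24 (last nonzero row C).
So gcd(312, 288) = 24, with Bézout identity 1·312 − 1·288 = 24. Containment (⊇): the Bézout identity exhibits 24 as an element of (312, 288), giving (24) ⊆ (312, 288). Containment (⊆): since 24 | 312 and 24 | 288 (312 = 24·13, 288 = 24·12), every Z-linear combination of 312 and 288 is divisible by 24, so (312, 288) ⊆ (24). Therefore (312, 288) = (24), d = 24.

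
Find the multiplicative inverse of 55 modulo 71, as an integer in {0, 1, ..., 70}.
Apply the extended Euclidean algorithm to (71, 55), tracking rows (r, s, t) with s·71 + t·55 = r. Each division r_prev = q·r_cur + r_new produces the new row as (previous row) − q·(current row):
  row A: (71, 1, 0)   [1·71 + 0·55 = 71]
  row B: (55, 0, 1)   [0·71 + 1·55 = 55]
  71 = 1·55 + 16   → row C = row A − 1·row B = (16, 1, −1)   [check: 1·71 − 1·55 = 16]
  55 = 3·16 + 7   → row D = row B − 3·row C = (7, −3, 4)   [check: −3·71 + 4·55 = 7]
  16 = 2·7 + 2   → row E = row C − 2·row D = (2, 7, −9)   [check: 7·71 − 9·55 = 2]
  7 = 3·2 + 1   → row F = row D − 3·row E = (1, −24, 31)   [check: −24·71 + 31·55 = 1]
  2 = 2·1 + 0   → remainder 0, stop. gcd = 1 (last nonzero row F).
The gcd is 1, so 55 is invertible mod 71. The last nonzero row gives −24·71 + 31·55 = 1, so t = 31. So 55^(−1) ≡ 31 (mod 71). Verify: 55 · 31 = 1705 ≡ 1 (mod 71). ✓

Final answer: 55^(−1) ≡ 31 (mod 71)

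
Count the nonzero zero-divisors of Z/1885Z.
Z/1885Z has 540 nonzero zero-divisors

In Z/1885Z each nonzero element is either a unit (gcd with 1885 is 1) or a zero-divisor (gcd > 1). The number of units is φ(1885): factorise 1885 = 5 · 13 · 29, so φ(1885) = (5 − 1) · (13 − 1) · (29 − 1) = 4 · 12 · 28 = 1344. The nonzero elements number 1885 − 1 = 1884. Hence the nonzero zero-divisors number 1884 − 1344 = 540.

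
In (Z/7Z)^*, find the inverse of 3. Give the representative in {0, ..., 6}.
Apply the extended Euclidean algorithm to (7, 3), tracking rows (r, s, t) with s·7 + t·3 = r. Each division r_prev = q·r_cur + r_new produces the new row as (previous row) − q·(current row):
  row A: (7, 1, 0)   [1·7 + 0·3 = 7]
  row B: (3, 0, 1)   [0·7 + 1·3 = 3]
  7 = 2·3 + 1   → row C = row A − 2·row B = (1, 1, −2)   [check: 1·7 − 2·3 = 1]
  3 = 3·1 + 0   → remainder 0, stop. gcd = 1 (last nonzero row C).
The gcd is 1, so 3 is invertible mod 7. The last nonzero row gives 1·7 − 2·3 = 1, so t = −2. So 3^(−1) ≡ −2 ≡ 5 (mod 7). Verify: 3 · 5 = 15 ≡ 1 (mod 7). ✓

Final answer: 3^(−1) ≡ 5 (mod 7)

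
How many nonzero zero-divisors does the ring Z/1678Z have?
Z/1678Z has 839 nonzero zero-divisors

In Z/1678Z each nonzero element is either a unit (gcd with 1678 is 1) or a zero-divisor (gcd > 1). The number of units is φ(1678): factorise 1678 = 2 · 839, so φ(1678) = (2 − 1) · (839 − 1) = 1 · 838 = 838. The nonzero elements number 1678 − 1 = 1677. Hence the nonzero zero-divisors number 1677 − 838 = 839.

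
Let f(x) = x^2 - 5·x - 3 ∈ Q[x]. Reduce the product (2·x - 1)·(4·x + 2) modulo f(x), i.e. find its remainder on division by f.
a · b ≡ 40·x + 22 (mod f(x))

First multiply in Q[x] without reducing: a · b = 8·x^2 - 2. Now divide by f(x) = x^2 - 5·x - 3, eliminating the leading term at each step:
  leading term 8·x^2: subtract (8)·f(x) = 8·x^2 - 40·x - 24, leaving 40·x + 22
The degree is now < 2, so this is the remainder. Hence a · b ≡ 40·x + 22 in Q[x]/(f).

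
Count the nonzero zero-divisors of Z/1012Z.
Z/1012Z has 571 nonzero zero-divisors

In Z/1012Z each nonzero element is either a unit (gcd with 1012 is 1) or a zero-divisor (gcd > 1). The number of units is φ(1012): factorise 1012 = 2^2 · 11 · 23, so φ(1012) = (2^2 − 2^1) · (11 − 1) · (23 − 1) = 2 · 10 · 22 = 440. The nonzero elements number 1012 − 1 = 1011. Hence the nonzero zero-divisors number 1011 − 440 = 571.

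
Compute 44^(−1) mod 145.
44^(−1) ≡ 89 (mod 145)

Apply the extended Euclidean algorithm to (145, 44), tracking rows (r, s, t) with s·145 + t·44 = r. Each division r_prev = q·r_cur + r_new produces the new row as (previous row) − q·(current row):
  row A: (145, 1, 0)   [1·145 + 0·44 = 145]
  row B: (44, 0, 1)   [0·145 + 1·44 = 44]
  145 = 3·44 + 13   → row C = row A − 3·row B = (13, 1, −3)   [check: 1·145 − 3·44 = 13]
  44 = 3·13 + 5   → row D = row B − 3·row C = (5, −3, 10)   [check: −3·145 + 10·44 = 5]
  13 = 2·5 + 3   → row E = row C − 2·row D = (3, 7, −23)   [check: 7·145 − 23·44 = 3]
  5 = 1·3 + 2   → row F = row D − 1·row E = (2, −10, 33)   [check: −10·145 + 33·44 = 2]
  3 = 1·2 + 1   → row G = row E − 1·row F = (1, 17, −56)   [check: 17·145 − 56·44 = 1]
  2 = 2·1 + 0   → remainder 0, stop. gcd = 1 (last nonzero row G).
The gcd is 1, so 44 is invertible mod 145. The last nonzero row gives 17·145 − 56·44 = 1, so t = −56. So 44^(−1) ≡ −56 ≡ 89 (mod 145). Verify: 44 · 89 = 3916 ≡ 1 (mod 145). ✓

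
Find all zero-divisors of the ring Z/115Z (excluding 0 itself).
An element a ∈ Z/115Z (with a ≠ 0) is a zero-divisor iff gcd(a, 115) > 1 (because a is a unit precisely when gcd(a, n) = 1, and in Z/nZ every nonzero, non-unit element is a zero-divisor). Scan a = 1, ..., 114 and keep those with gcd(a, 115) > 1:
  gcd(5, 115) = 5, gcd(10, 115) = 5, gcd(15, 115) = 5, gcd(20, 115) = 5, gcd(23, 115) = 23, gcd(25, 115) = 5, gcd(30, 115) = 5, gcd(35, 115) = 5, gcd(40, 115) = 5, gcd(45, 115) = 5, gcd(46, 115) = 23, gcd(50, 115) = 5, gcd(55, 115) = 5, gcd(60, 115) = 5, gcd(65, 115) = 5, gcd(69, 115) = 23, gcd(70, 115) = 5, gcd(75, 115) = 5, gcd(80, 115) = 5, gcd(85, 115) = 5, gcd(90, 115) = 5, gcd(92, 115) = 23, gcd(95, 115) = 5, gcd(100, 115) = 5, gcd(105, 115) = 5, gcd(110, 115) = 5.
All other a ∈ {1, ..., 114} have gcd(a, 115) = 1 and are units. So the nonzero zero-divisors are exactly the 26 values of a appearing in this scan.

Final answer: nonzero zero-divisors of Z/115Z = {5, 10, 15, 20, 23, 25, 30, 35, 40, 45, 46, 50, 55, 60, 65, 69, 70, 75, 80, 85, 90, 92, 95, 100, 105, 110}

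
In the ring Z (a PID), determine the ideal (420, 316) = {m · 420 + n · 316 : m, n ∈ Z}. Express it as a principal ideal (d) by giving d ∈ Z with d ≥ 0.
(420, 316) = (4); d = 4

In the PID Z, (a, b) is generated by gcd(a, b). Compute gcd(420, 316) with the extended Euclidean algorithm, tracking rows (r, s, t) with s·420 + t·316 = r:
  row A: (420, 1, 0)   [1·420 + 0·316 = 420]
  row B: (316, 0, 1)   [0·420 + 1·316 = 316]
  420 = 1·316 + 104   → row C = row A − 1·row B = (104, 1, −1)   [check: 1·420 − 1·316 = 104]
  316 = 3·104 + 4   → row D = row B − 3·row C = (4, −3, 4)   [check: −3·420 + 4·316 = 4]
  104 = 26·4 + 0   → remainder 0, stop. gcd = 4 (last nonzero row D).
So gcd(420, 316) = 4, with Bézout identity −3·420 + 4·316 = 4. Containment (⊇): the Bézout identity exhibits 4 as an element of (420, 316), giving (4) ⊆ (420, 316). Containment (⊆): since 4 | 420 and 4 | 316 (420 = 4·105, 316 = 4·79), every Z-linear combination of 420 and 316 is divisible by 4, so (420, 316) ⊆ (4). Therefore (420, 316) = (4), d = 4.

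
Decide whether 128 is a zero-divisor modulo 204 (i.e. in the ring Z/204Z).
YES

gcd(128, 204) = 4 > 1, so 128 is not a unit in Z/204Z. In Z/nZ every nonzero non-unit is a zero-divisor: explicitly, take b = 204/gcd = 51 ≠ 0 (mod 204); then 128·51 = 6528 = 32·204, i.e. 128·51 ≡ 0 (mod 204). So 128 is a zero-divisor.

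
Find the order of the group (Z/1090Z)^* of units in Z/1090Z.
(Z/1090Z)^* consists of the classes a with gcd(a, 1090) = 1, so its order is φ(1090). φ is multiplicative, with φ(p^e) = p^e − p^(e−1). Factorise 1090 = 2 · 5 · 109. Then
  φ(1090) = (2 − 1) · (5 − 1) · (109 − 1) = 1 · 4 · 108 = 432.
Thus |(Z/1090Z)^*| = 432.

Final answer: |(Z/1090Z)^*| = 432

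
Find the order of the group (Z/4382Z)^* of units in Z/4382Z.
|(Z/4382Z)^*| = 1872

(Z/4382Z)^* consists of the classes a with gcd(a, 4382) = 1, so its order is φ(4382). φ is multiplicative, with φ(p^e) = p^e − p^(e−1). Factorise 4382 = 2 · 7 · 313. Then
  φ(4382) = (2 − 1) · (7 − 1) · (313 − 1) = 1 · 6 · 312 = 1872.
Thus |(Z/4382Z)^*| = 1872.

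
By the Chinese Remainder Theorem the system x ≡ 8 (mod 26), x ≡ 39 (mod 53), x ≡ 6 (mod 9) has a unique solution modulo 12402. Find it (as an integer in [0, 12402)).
x ≡ 9420 (mod 12402); the representative in [0, 12402) is 9420

The moduli 26, 53, 9 are pairwise coprime, so by the CRT there is a unique solution mod 26·53·9 = 12402.
Solve by successive substitution. Start with x ≡ 8 (mod 26).
  Combine with x ≡ 39 (mod 53): write x = 8 + 26·t and require 8 + 26·t ≡ 39 (mod 53), i.e. 26·t ≡ 39 − 8 ≡ 31 (mod 53). Since 26^(−1) ≡ 51 (mod 53), t ≡ 51·31 ≡ 44 (mod 53). So x ≡ 8 + 26·44 = 1152 (mod 1378).
  Combine with x ≡ 6 (mod 9): write x = 1152 + 1378·t and require 1152 + 1378·t ≡ 6 (mod 9), i.e. 1378·t ≡ 6 − 1152 ≡ 6 (mod 9). Since 1378^(−1) ≡ 1 (mod 9) (1378 ≡ 1 (mod 9)), t ≡ 1·6 ≡ 6 (mod 9). So x ≡ 1152 + 1378·6 = 9420 (mod 12402).
Unique solution in [0, 12402): x = 9420.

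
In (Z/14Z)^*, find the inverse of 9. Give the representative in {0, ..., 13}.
Apply the extended Euclidean algorithm to (14, 9), tracking rows (r, s, t) with s·14 + t·9 = r. Each division r_prev = q·r_cur + r_new produces the new row as (previous row) − q·(current row):
  row A: (14, 1, 0)   [1·14 + 0·9 = 14]
  row B: (9, 0, 1)   [0·14 + 1·9 = 9]
  14 = 1·9 + 5   → row C = row A − 1·row B = (5, 1, −1)   [check: 1·14 − 1·9 = 5]
  9 = 1·5 + 4   → row D = row B − 1·row C = (4, −1, 2)   [check: −1·14 + 2·9 = 4]
  5 = 1·4 + 1   → row E = row C − 1·row D = (1, 2, −3)   [check: 2·14 − 3·9 = 1]
  4 = 4·1 + 0   → remainder 0, stop. gcd = 1 (last nonzero row E).
The gcd is 1, so 9 is invertible mod 14. The last nonzero row gives 2·14 − 3·9 = 1, so t = −3. So 9^(−1) ≡ −3 ≡ 11 (mod 14). Verify: 9 · 11 = 99 ≡ 1 (mod 14). ✓

Final answer: 9^(−1) ≡ 11 (mod 14)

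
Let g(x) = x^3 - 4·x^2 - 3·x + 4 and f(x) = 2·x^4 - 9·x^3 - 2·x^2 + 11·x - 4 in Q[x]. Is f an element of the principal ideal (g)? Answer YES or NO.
In Q[x] the ideal (g) consists of all multiples of g, so f ∈ (g) iff g | f, i.e. iff the remainder of f on division by g is 0. Divide f by g (g is monic, so eliminate the leading term of the running remainder at each step):
  leading term 2·x^4: subtract (2·x)·g(x) = 2·x^4 - 8·x^3 - 6·x^2 + 8·x, leaving -x^3 + 4·x^2 + 3·x - 4
  leading term -x^3: subtract (-1)·g(x) = -x^3 + 4·x^2 + 3·x - 4, leaving 0
The remainder is 0, so f(x) = g(x) · h(x) with h(x) = 2·x - 1. Hence g | f, i.e. f ∈ (g).

Final answer: YES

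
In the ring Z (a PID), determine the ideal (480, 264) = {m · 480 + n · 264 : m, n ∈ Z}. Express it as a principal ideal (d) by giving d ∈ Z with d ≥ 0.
(480, 264) = (24); d = 24

In the PID Z, (a, b) is generated by gcd(a, b). Compute gcd(480, 264) with the extended Euclidean algorithm, tracking rows (r, s, t) with s·480 + t·264 = r:
  row A: (480, 1, 0)   [1·480 + 0·264 = 480]
  row B: (264, 0, 1)   [0·480 + 1·264 = 264]
  480 = 1·264 + 216   → row C = row A − 1·row B = (216, 1, −1)   [check: 1·480 − 1·264 = 216]
  264 = 1·216 + 48   → row D = row B − 1·row C = (48, −1, 2)   [check: −1·480 + 2·264 = 48]
  216 = 4·48 + 24   → row E = row C − 4·row D = (24, 5, −9)   [check: 5·480 − 9·264 = 24]
  48 = 2·24 + 0   → remainder 0, stop. gcd = 24 (last nonzero row E).
So gcd(480, 264) = 24, with Bézout identity 5·480 − 9·264 = 24. Containment (⊇): the Bézout identity exhibits 24 as an element of (480, 264), giving (24) ⊆ (480, 264). Containment (⊆): since 24 | 480 and 24 | 264 (480 = 24·20, 264 = 24·11), every Z-linear combination of 480 and 264 is divisible by 24, so (480, 264) ⊆ (24). Therefore (480, 264) = (24), d = 24.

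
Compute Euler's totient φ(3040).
φ is multiplicative, with φ(p^e) = p^e − p^(e−1). Factorise 3040 = 2^5 · 5 · 19. Then
  φ(3040) = (2^5 − 2^4) · (5 − 1) · (19 − 1) = 16 · 4 · 18 = 1152.

Final answer: φ(3040) = 1152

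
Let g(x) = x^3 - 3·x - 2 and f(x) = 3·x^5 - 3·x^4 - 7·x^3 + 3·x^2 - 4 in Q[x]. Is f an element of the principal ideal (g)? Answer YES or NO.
In Q[x] the ideal (g) consists of all multiples of g, so f ∈ (g) iff g | f, i.e. iff the remainder of f on division by g is 0. Divide f by g (g is monic, so eliminate the leading term of the running remainder at each step):
  leading term 3·x^5: subtract (3·x^2)·g(x) = 3·x^5 - 9·x^3 - 6·x^2, leaving -3·x^4 + 2·x^3 + 9·x^2 - 4
  leading term -3·x^4: subtract (-3·x)·g(x) = -3·x^4 + 9·x^2 + 6·x, leaving 2·x^3 - 6·x - 4
  leading term 2·x^3: subtract (2)·g(x) = 2·x^3 - 6·x - 4, leaving 0
The remainder is 0, so f(x) = g(x) · h(x) with h(x) = 3·x^2 - 3·x + 2. Hence g | f, i.e. f ∈ (g).

Final answer: YES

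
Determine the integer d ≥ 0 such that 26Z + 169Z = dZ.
(26, 169) = (13); d = 13

In the PID Z, (a, b) is generated by gcd(a, b). Compute gcd(169, 26) with the extended Euclidean algorithm, tracking rows (r, s, t) with s·169 + t·26 = r:
  row A: (169, 1, 0)   [1·169 + 0·26 = 169]
  row B: (26, 0, 1)   [0·169 + 1·26 = 26]
  169 = 6·26 + 13   → row C = row A − 6·row B = (13, 1, −6)   [check: 1·169 − 6·26 = 13]
  26 = 2·13 + 0   → remainder 0, stop. gcd = 13 (last nonzero row C).
So gcd(26, 169) = 13, with Bézout identity 1·169 − 6·26 = 13. Containment (⊇): the Bézout identity exhibits 13 as an element of (26, 169), giving (13) ⊆ (26, 169). Containment (⊆): since 13 | 26 and 13 | 169 (26 = 13·2, 169 = 13·13), every Z-linear combination of 26 and 169 is divisible by 13, so (26, 169) ⊆ (13). Therefore (26, 169) = (13), d = 13.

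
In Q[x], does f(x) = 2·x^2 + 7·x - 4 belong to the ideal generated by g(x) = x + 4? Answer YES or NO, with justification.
In Q[x] the ideal (g) consists of all multiples of g, so f ∈ (g) iff g | f, i.e. iff the remainder of f on division by g is 0. Divide f by g (g is monic, so eliminate the leading term of the running remainder at each step):
  leading term 2·x^2: subtract (2·x)·g(x) = 2·x^2 + 8·x, leaving -x - 4
  leading term -x: subtract (-1)·g(x) = -x - 4, leaving 0
The remainder is 0, so f(x) = g(x) · h(x) with h(x) = 2·x - 1. Hence g | f, i.e. f ∈ (g).

Final answer: YES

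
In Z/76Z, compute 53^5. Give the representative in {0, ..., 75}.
21

Use repeated squaring. Binary(5) = 101. Walk through the bits of the exponent 5 left-to-right: at each bit after the leading one, square the running value, then multiply by 53 if the bit is 1 (always reducing mod 76):
  bit 1 = 1 (leading): start with 53.
  bit 2 = 0: square 53^2 = 2809 ≡ 73 (mod 76).
  bit 3 = 1: square 73^2 = 5329 ≡ 9; bit is 1, so multiply 9·53 = 477 ≡ 21 (mod 76).
Final value: 53^5 ≡ 21 (mod 76).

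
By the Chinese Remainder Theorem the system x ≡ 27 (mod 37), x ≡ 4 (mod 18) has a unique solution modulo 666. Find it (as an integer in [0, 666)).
The moduli 37, 18 are pairwise coprime, so by the CRT there is a unique solution mod 37·18 = 666.
Solve by successive substitution. Start with x ≡ 27 (mod 37).
  Combine with x ≡ 4 (mod 18): write x = 27 + 37·t and require 27 + 37·t ≡ 4 (mod 18), i.e. 37·t ≡ 4 − 27 ≡ 13 (mod 18). Since 37^(−1) ≡ 1 (mod 18) (37 ≡ 1 (mod 18)), t ≡ 1·13 ≡ 13 (mod 18). So x ≡ 27 + 37·13 = 508 (mod 666).
Unique solution in [0, 666): x = 508.

Final answer: x ≡ 508 (mod 666); the representative in [0, 666) is 508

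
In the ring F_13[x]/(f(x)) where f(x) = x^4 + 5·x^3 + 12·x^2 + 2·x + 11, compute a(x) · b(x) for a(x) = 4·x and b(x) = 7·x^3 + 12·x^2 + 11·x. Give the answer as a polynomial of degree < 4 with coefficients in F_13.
a · b ≡ 12·x^3 + 7·x^2 + 9·x + 4 (mod f(x))

Multiply as integer polynomials: a · b = 28·x^4 + 48·x^3 + 44·x^2. Reducing coefficients mod 13: a · b ≡ 2·x^4 + 9·x^3 + 5·x^2. Now divide by f(x) = x^4 + 5·x^3 + 12·x^2 + 2·x + 11 in F_13[x], eliminating the leading term at each step:
  leading term 2·x^4: subtract (2)·f(x) = 2·x^4 + 10·x^3 + 11·x^2 + 4·x + 9, leaving 12·x^3 + 7·x^2 + 9·x + 4 (coefficients mod 13)
The degree is now < 4, so this is the remainder. Hence a · b ≡ 12·x^3 + 7·x^2 + 9·x + 4 in F_13[x]/(f).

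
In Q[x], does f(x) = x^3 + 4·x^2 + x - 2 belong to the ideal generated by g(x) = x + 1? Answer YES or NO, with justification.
In Q[x] the ideal (g) consists of all multiples of g, so f ∈ (g) iff g | f, i.e. iff the remainder of f on division by g is 0. Divide f by g (g is monic, so eliminate the leading term of the running remainder at each step):
  leading term x^3: subtract (x^2)·g(x) = x^3 + x^2, leaving 3·x^2 + x - 2
  leading term 3·x^2: subtract (3·x)·g(x) = 3·x^2 + 3·x, leaving -2·x - 2
  leading term -2·x: subtract (-2)·g(x) = -2·x - 2, leaving 0
The remainder is 0, so f(x) = g(x) · h(x) with h(x) = x^2 + 3·x - 2. Hence g | f, i.e. f ∈ (g).

Final answer: YES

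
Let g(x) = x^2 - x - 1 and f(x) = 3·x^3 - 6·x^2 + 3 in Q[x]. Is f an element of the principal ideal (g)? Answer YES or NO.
YES

In Q[x] the ideal (g) consists of all multiples of g, so f ∈ (g) iff g | f, i.e. iff the remainder of f on division by g is 0. Divide f by g (g is monic, so eliminate the leading term of the running remainder at each step):
  leading term 3·x^3: subtract (3·x)·g(x) = 3·x^3 - 3·x^2 - 3·x, leaving -3·x^2 + 3·x + 3
  leading term -3·x^2: subtract (-3)·g(x) = -3·x^2 + 3·x + 3, leaving 0
The remainder is 0, so f(x) = g(x) · h(x) with h(x) = 3·x - 3. Hence g | f, i.e. f ∈ (g).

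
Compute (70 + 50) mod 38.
Reduce the summands first: 70 ≡ 32, 50 ≡ 12 (mod 38), so 70 + 50 ≡ 32 + 12 (mod 38). 32 + 12 = 44; 44 = 1·38 + 6, so (70 + 50) mod 38 = 6.

Final answer: 6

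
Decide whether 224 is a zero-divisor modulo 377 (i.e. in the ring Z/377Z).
gcd(224, 377) = 1, so 224 is a unit in Z/377Z (it has a multiplicative inverse). A unit cannot be a zero-divisor: if 224·b ≡ 0 then multiplying both sides by 224^(−1) gives b ≡ 0. So 224 is not a zero-divisor.

Final answer: NO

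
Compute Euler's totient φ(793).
φ is multiplicative, with φ(p^e) = p^e − p^(e−1). Factorise 793 = 13 · 61. Then
  φ(793) = (13 − 1) · (61 − 1) = 12 · 60 = 720.

Final answer: φ(793) = 720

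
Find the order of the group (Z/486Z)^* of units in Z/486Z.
(Z/486Z)^* consists of the classes a with gcd(a, 486) = 1, so its order is φ(486). φ is multiplicative, with φ(p^e) = p^e − p^(e−1). Factorise 486 = 2 · 3^5. Then
  φ(486) = (2 − 1) · (3^5 − 3^4) = 1 · 162 = 162.
Thus |(Z/486Z)^*| = 162.

Final answer: |(Z/486Z)^*| = 162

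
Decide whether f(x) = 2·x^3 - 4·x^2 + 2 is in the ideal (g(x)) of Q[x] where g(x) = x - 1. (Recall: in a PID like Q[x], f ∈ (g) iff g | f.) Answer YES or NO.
In Q[x] the ideal (g) consists of all multiples of g, so f ∈ (g) iff g | f, i.e. iff the remainder of f on division by g is 0. Divide f by g (g is monic, so eliminate the leading term of the running remainder at each step):
  leading term 2·x^3: subtract (2·x^2)·g(x) = 2·x^3 - 2·x^2, leaving 2 - 2·x^2
  leading term -2·x^2: subtract (-2·x)·g(x) = -2·x^2 + 2·x, leaving 2 - 2·x
  leading term -2·x: subtract (-2)·g(x) = 2 - 2·x, leaving 0
The remainder is 0, so f(x) = g(x) · h(x) with h(x) = 2·x^2 - 2·x - 2. Hence g | f, i.e. f ∈ (g).

Final answer: YES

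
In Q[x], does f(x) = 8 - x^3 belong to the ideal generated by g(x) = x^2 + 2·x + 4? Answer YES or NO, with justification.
In Q[x] the ideal (g) consists of all multiples of g, so f ∈ (g) iff g | f, i.e. iff the remainder of f on division by g is 0. Divide f by g (g is monic, so eliminate the leading term of the running remainder at each step):
  leading term -x^3: subtract (-x)·g(x) = -x^3 - 2·x^2 - 4·x, leaving 2·x^2 + 4·x + 8
  leading term 2·x^2: subtract (2)·g(x) = 2·x^2 + 4·x + 8, leaving 0
The remainder is 0, so f(x) = g(x) · h(x) with h(x) = 2 - x. Hence g | f, i.e. f ∈ (g).

Final answer: YES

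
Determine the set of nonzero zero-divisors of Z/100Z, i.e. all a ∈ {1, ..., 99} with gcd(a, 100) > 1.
An element a ∈ Z/100Z (with a ≠ 0) is a zero-divisor iff gcd(a, 100) > 1 (because a is a unit precisely when gcd(a, n) = 1, and in Z/nZ every nonzero, non-unit element is a zero-divisor). Scan a = 1, ..., 99 and keep those with gcd(a, 100) > 1:
  gcd(2, 100) = 2, gcd(4, 100) = 4, gcd(5, 100) = 5, gcd(6, 100) = 2, gcd(8, 100) = 4, gcd(10, 100) = 10, gcd(12, 100) = 4, gcd(14, 100) = 2, gcd(15, 100) = 5, gcd(16, 100) = 4, gcd(18, 100) = 2, gcd(20, 100) = 20, gcd(22, 100) = 2, gcd(24, 100) = 4, gcd(25, 100) = 25, gcd(26, 100) = 2, gcd(28, 100) = 4, gcd(30, 100) = 10, gcd(32, 100) = 4, gcd(34, 100) = 2, gcd(35, 100) = 5, gcd(36, 100) = 4, gcd(38, 100) = 2, gcd(40, 100) = 20, gcd(42, 100) = 2, gcd(44, 100) = 4, gcd(45, 100) = 5, gcd(46, 100) = 2, gcd(48, 100) = 4, gcd(50, 100) = 50, gcd(52, 100) = 4, gcd(54, 100) = 2, gcd(55, 100) = 5, gcd(56, 100) = 4, gcd(58, 100) = 2, gcd(60, 100) = 20, gcd(62, 100) = 2, gcd(64, 100) = 4, gcd(65, 100) = 5, gcd(66, 100) = 2, gcd(68, 100) = 4, gcd(70, 100) = 10, gcd(72, 100) = 4, gcd(74, 100) = 2, gcd(75, 100) = 25, gcd(76, 100) = 4, gcd(78, 100) = 2, gcd(80, 100) = 20, gcd(82, 100) = 2, gcd(84, 100) = 4, gcd(85, 100) = 5, gcd(86, 100) = 2, gcd(88, 100) = 4, gcd(90, 100) = 10, gcd(92, 100) = 4, gcd(94, 100) = 2, gcd(95, 100) = 5, gcd(96, 100) = 4, gcd(98, 100) = 2.
All other a ∈ {1, ..., 99} have gcd(a, 100) = 1 and are units. So the nonzero zero-divisors are exactly the 59 values of a appearing in this scan.

Final answer: nonzero zero-divisors of Z/100Z = {2, 4, 5, 6, 8, 10, 12, 14, 15, 16, 18, 20, 22, 24, 25, 26, 28, 30, 32, 34, 35, 36, 38, 40, 42, 44, 45, 46, 48, 50, 52, 54, 55, 56, 58, 60, 62, 64, 65, 66, 68, 70, 72, 74, 75, 76, 78, 80, 82, 84, 85, 86, 88, 90, 92, 94, 95, 96, 98}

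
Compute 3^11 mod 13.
9

Use repeated squaring. Binary(11) = 1011. Walk through the bits of the exponent 11 left-to-right: at each bit after the leading one, square the running value, then multiply by 3 if the bit is 1 (always reducing mod 13):
  bit 1 = 1 (leading): start with 3.
  bit 2 = 0: square 3^2 = 9 (mod 13).
  bit 3 = 1: square 9^2 = 81 ≡ 3; bit is 1, so multiply 3·3 = 9 (mod 13).
  bit 4 = 1: square 9^2 = 81 ≡ 3; bit is 1, so multiply 3·3 = 9 (mod 13).
Final value: 3^11 ≡ 9 (mod 13).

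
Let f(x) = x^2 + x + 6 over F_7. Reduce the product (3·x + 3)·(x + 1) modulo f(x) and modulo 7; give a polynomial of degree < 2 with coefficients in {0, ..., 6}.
a · b ≡ 3·x + 6 (mod f(x))

Multiply as integer polynomials: a · b = 3·x^2 + 6·x + 3. Reducing coefficients mod 7: a · b ≡ 3·x^2 + 6·x + 3. Now divide by f(x) = x^2 + x + 6 in F_7[x], eliminating the leading term at each step:
  leading term 3·x^2: subtract (3)·f(x) = 3·x^2 + 3·x + 4, leaving 3·x + 6 (coefficients mod 7)
The degree is now < 2, so this is the remainder. Hence a · b ≡ 3·x + 6 in F_7[x]/(f).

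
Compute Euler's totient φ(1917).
φ(1917) = 1260

φ is multiplicative, with φ(p^e) = p^e − p^(e−1). Factorise 1917 = 3^3 · 71. Then
  φ(1917) = (3^3 − 3^2) · (71 − 1) = 18 · 70 = 1260.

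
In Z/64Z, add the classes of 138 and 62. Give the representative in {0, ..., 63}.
8

Reduce the summands first: 138 ≡ 10 (mod 64), so 138 + 62 ≡ 10 + 62 (mod 64). 10 + 62 = 72; 72 = 1·64 + 8, so (138 + 62) mod 64 = 8.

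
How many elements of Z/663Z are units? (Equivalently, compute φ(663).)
Z/663Z has φ(663) = 384 units

An element a ∈ Z/663Z is a unit iff gcd(a, 663) = 1, so the number of units is φ(663). φ is multiplicative, with φ(p^e) = p^e − p^(e−1). Factorise 663 = 3 · 13 · 17. Then
  φ(663) = (3 − 1) · (13 − 1) · (17 − 1) = 2 · 12 · 16 = 384.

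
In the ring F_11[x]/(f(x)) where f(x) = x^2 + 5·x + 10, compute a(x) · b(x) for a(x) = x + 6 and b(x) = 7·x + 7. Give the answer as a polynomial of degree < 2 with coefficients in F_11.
Multiply as integer polynomials: a · b = 7·x^2 + 49·x + 42. Reducing coefficients mod 11: a · b ≡ 7·x^2 + 5·x + 9. Now divide by f(x) = x^2 + 5·x + 10 in F_11[x], eliminating the leading term at each step:
  leading term 7·x^2: subtract (7)·f(x) = 7·x^2 + 2·x + 4, leaving 3·x + 5 (coefficients mod 11)
The degree is now < 2, so this is the remainder. Hence a · b ≡ 3·x + 5 in F_11[x]/(f).

Final answer: a · b ≡ 3·x + 5 (mod f(x))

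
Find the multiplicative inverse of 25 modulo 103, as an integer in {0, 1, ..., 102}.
Apply the extended Euclidean algorithm to (103, 25), tracking rows (r, s, t) with s·103 + t·25 = r. Each division r_prev = q·r_cur + r_new produces the new row as (previous row) − q·(current row):
  row A: (103, 1, 0)   [1·103 + 0·25 = 103]
  row B: (25, 0, 1)   [0·103 + 1·25 = 25]
  103 = 4·25 + 3   → row C = row A − 4·row B = (3, 1, −4)   [check: 1·103 − 4·25 = 3]
  25 = 8·3 + 1   → row D = row B − 8·row C = (1, −8, 33)   [check: −8·103 + 33·25 = 1]
  3 = 3·1 + 0   → remainder 0, stop. gcd = 1 (last nonzero row D).
The gcd is 1, so 25 is invertible mod 103. The last nonzero row gives −8·103 + 33·25 = 1, so t = 33. So 25^(−1) ≡ 33 (mod 103). Verify: 25 · 33 = 825 ≡ 1 (mod 103). ✓

Final answer: 25^(−1) ≡ 33 (mod 103)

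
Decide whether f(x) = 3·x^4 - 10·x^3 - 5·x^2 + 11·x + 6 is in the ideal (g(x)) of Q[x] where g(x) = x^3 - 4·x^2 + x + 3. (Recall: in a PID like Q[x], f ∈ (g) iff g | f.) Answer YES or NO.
YES

In Q[x] the ideal (g) consists of all multiples of g, so f ∈ (g) iff g | f, i.e. iff the remainder of f on division by g is 0. Divide f by g (g is monic, so eliminate the leading term of the running remainder at each step):
  leading term 3·x^4: subtract (3·x)·g(x) = 3·x^4 - 12·x^3 + 3·x^2 + 9·x, leaving 2·x^3 - 8·x^2 + 2·x + 6
  leading term 2·x^3: subtract (2)·g(x) = 2·x^3 - 8·x^2 + 2·x + 6, leaving 0
The remainder is 0, so f(x) = g(x) · h(x) with h(x) = 3·x + 2. Hence g | f, i.e. f ∈ (g).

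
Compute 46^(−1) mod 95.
Apply the extended Euclidean algorithm to (95, 46), tracking rows (r, s, t) with s·95 + t·46 = r. Each division r_prev = q·r_cur + r_new produces the new row as (previous row) − q·(current row):
  row A: (95, 1, 0)   [1·95 + 0·46 = 95]
  row B: (46, 0, 1)   [0·95 + 1·46 = 46]
  95 = 2·46 + 3   → row C = row A − 2·row B = (3, 1, −2)   [check: 1·95 − 2·46 = 3]
  46 = 15·3 + 1   → row D = row B − 15·row C = (1, −15, 31)   [check: −15·95 + 31·46 = 1]
  3 = 3·1 + 0   → remainder 0, stop. gcd = 1 (last nonzero row D).
The gcd is 1, so 46 is invertible mod 95. The last nonzero row gives −15·95 + 31·46 = 1, so t = 31. So 46^(−1) ≡ 31 (mod 95). Verify: 46 · 31 = 1426 ≡ 1 (mod 95). ✓

Final answer: 46^(−1) ≡ 31 (mod 95)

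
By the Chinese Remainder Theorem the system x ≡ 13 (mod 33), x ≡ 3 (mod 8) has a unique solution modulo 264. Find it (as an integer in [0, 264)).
The moduli 33, 8 are pairwise coprime, so by the CRT there is a unique solution mod 33·8 = 264.
Solve by successive substitution. Start with x ≡ 13 (mod 33).
  Combine with x ≡ 3 (mod 8): write x = 13 + 33·t and require 13 + 33·t ≡ 3 (mod 8), i.e. 33·t ≡ 3 − 13 ≡ 6 (mod 8). Since 33^(−1) ≡ 1 (mod 8) (33 ≡ 1 (mod 8)), t ≡ 1·6 ≡ 6 (mod 8). So x ≡ 13 + 33·6 = 211 (mod 264).
Unique solution in [0, 264): x = 211.

Final answer: x ≡ 211 (mod 264); the representative in [0, 264) is 211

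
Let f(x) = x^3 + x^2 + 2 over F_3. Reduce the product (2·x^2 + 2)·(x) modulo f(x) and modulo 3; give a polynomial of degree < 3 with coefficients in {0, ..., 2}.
Multiply as integer polynomials: a · b = 2·x^3 + 2·x. Reducing coefficients mod 3: a · b ≡ 2·x^3 + 2·x. Now divide by f(x) = x^3 + x^2 + 2 in F_3[x], eliminating the leading term at each step:
  leading term 2·x^3: subtract (2)·f(x) = 2·x^3 + 2·x^2 + 1, leaving x^2 + 2·x + 2 (coefficients mod 3)
The degree is now < 3, so this is the remainder. Hence a · b ≡ x^2 + 2·x + 2 in F_3[x]/(f).

Final answer: a · b ≡ x^2 + 2·x + 2 (mod f(x))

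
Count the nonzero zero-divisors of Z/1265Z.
In Z/1265Z each nonzero element is either a unit (gcd with 1265 is 1) or a zero-divisor (gcd > 1). The number of units is φ(1265): factorise 1265 = 5 · 11 · 23, so φ(1265) = (5 − 1) · (11 − 1) · (23 − 1) = 4 · 10 · 22 = 880. The nonzero elements number 1265 − 1 = 1264. Hence the nonzero zero-divisors number 1264 − 880 = 384.

Final answer: Z/1265Z has 384 nonzero zero-divisors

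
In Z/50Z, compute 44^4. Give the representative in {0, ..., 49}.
Use repeated squaring. Binary(4) = 100. Walk through the bits of the exponent 4 left-to-right: at each bit after the leading one, square the running value, then multiply by 44 if the bit is 1 (always reducing mod 50):
  bit 1 = 1 (leading): start with 44.
  bit 2 = 0: square 44^2 = 1936 ≡ 36 (mod 50).
  bit 3 = 0: square 36^2 = 1296 ≡ 46 (mod 50).
Final value: 44^4 ≡ 46 (mod 50).

Final answer: 46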